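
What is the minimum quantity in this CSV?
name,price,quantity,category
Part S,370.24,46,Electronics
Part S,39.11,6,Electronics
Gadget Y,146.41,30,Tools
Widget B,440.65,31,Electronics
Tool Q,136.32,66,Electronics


Computing minimum quantity:
Values: [46, 6, 30, 31, 66]
Min = 6

6


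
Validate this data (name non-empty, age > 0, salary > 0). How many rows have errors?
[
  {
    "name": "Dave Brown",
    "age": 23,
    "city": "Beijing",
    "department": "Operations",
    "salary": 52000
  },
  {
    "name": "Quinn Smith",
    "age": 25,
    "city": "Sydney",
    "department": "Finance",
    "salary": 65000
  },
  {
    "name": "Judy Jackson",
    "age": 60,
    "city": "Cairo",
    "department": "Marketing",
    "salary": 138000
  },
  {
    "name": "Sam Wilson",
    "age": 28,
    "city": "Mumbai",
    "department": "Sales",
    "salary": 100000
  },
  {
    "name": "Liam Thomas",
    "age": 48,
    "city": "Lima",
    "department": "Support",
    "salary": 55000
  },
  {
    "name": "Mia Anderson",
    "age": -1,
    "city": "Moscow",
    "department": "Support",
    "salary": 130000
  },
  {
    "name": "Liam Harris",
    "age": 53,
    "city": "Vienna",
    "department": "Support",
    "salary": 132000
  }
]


Validating 7 records:
Rules: name non-empty, age > 0, salary > 0

  Row 1 (Dave Brown): OK
  Row 2 (Quinn Smith): OK
  Row 3 (Judy Jackson): OK
  Row 4 (Sam Wilson): OK
  Row 5 (Liam Thomas): OK
  Row 6 (Mia Anderson): negative age: -1
  Row 7 (Liam Harris): OK

Total errors: 1

1 errors


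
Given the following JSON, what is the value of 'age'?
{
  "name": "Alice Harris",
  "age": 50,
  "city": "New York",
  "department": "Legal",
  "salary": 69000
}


Looking up field 'age'
Value: 50

50


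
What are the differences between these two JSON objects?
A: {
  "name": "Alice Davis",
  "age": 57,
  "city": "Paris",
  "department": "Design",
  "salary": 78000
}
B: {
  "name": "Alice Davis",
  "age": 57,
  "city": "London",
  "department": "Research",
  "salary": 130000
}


Comparing each field (in key order):
  name: same
  age: same
  city: DIFFERENT
  department: DIFFERENT
  salary: DIFFERENT
Differences:
  city: Paris -> London
  department: Design -> Research
  salary: 78000 -> 130000

3 field(s) changed

3 changes: city, department, salary


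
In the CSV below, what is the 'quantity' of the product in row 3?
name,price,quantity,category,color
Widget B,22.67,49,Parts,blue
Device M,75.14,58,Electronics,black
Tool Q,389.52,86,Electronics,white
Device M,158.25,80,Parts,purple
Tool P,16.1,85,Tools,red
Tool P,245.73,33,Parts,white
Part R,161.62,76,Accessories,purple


Query: Row 3 ('Tool Q'), column 'quantity'
Value: 86

86


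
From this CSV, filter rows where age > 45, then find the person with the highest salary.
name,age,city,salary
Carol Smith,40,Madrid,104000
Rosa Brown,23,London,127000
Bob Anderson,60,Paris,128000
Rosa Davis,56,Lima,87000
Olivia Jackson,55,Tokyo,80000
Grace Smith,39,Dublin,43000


Filter: age > 45
Sort by: salary (descending)

Filtered records (3):
  Bob Anderson, age 60, salary $128000
  Rosa Davis, age 56, salary $87000
  Olivia Jackson, age 55, salary $80000

Highest salary: Bob Anderson ($128000)

Bob Anderson


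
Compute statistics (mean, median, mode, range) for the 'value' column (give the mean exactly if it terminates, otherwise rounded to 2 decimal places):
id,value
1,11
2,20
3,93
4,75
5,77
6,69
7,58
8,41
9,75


Data: [11, 20, 93, 75, 77, 69, 58, 41, 75]
Count: 9
Sum: 519
Mean: 519/9 ≈ 57.67 (rounded to 2 decimal places)
Sorted: [11, 20, 41, 58, 69, 75, 75, 77, 93]
Median: 69.0
Mode: 75 (2 times)
Range: 93 - 11 = 82
Min: 11, Max: 93

mean≈57.67, median=69.0, mode=75, range=82


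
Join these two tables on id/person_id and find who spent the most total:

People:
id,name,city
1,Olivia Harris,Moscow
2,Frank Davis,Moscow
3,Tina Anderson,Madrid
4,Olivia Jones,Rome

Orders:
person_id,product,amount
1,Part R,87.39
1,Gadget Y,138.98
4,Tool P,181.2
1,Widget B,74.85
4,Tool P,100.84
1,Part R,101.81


Join on: people.id = orders.person_id

Joined rows:
  Olivia Harris (Moscow) bought Part R for $87.39
  Olivia Harris (Moscow) bought Gadget Y for $138.98
  Olivia Jones (Rome) bought Tool P for $181.2
  Olivia Harris (Moscow) bought Widget B for $74.85
  Olivia Jones (Rome) bought Tool P for $100.84
  Olivia Harris (Moscow) bought Part R for $101.81

Total per person:
  Olivia Harris: $403.03
  Olivia Jones: $282.04

Top spender: Olivia Harris ($403.03)

Olivia Harris ($403.03)


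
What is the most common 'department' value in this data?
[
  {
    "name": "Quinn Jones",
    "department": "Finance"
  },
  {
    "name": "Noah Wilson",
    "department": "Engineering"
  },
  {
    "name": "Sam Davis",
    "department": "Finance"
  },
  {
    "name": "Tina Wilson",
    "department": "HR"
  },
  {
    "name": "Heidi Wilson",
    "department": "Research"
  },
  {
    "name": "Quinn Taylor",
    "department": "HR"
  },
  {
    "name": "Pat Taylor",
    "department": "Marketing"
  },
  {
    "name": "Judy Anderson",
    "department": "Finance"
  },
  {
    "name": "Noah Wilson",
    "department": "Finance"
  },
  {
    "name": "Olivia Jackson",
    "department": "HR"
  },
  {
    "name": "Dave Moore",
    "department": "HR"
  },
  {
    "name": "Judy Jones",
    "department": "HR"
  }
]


Counting 'department' values across 12 records:

  HR: 5 #####
  Finance: 4 ####
  Engineering: 1 #
  Research: 1 #
  Marketing: 1 #

Most common: HR (5 times)

HR (5 times)


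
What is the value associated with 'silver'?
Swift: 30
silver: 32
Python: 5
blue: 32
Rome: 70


Looking up key 'silver'
Value: 32

32


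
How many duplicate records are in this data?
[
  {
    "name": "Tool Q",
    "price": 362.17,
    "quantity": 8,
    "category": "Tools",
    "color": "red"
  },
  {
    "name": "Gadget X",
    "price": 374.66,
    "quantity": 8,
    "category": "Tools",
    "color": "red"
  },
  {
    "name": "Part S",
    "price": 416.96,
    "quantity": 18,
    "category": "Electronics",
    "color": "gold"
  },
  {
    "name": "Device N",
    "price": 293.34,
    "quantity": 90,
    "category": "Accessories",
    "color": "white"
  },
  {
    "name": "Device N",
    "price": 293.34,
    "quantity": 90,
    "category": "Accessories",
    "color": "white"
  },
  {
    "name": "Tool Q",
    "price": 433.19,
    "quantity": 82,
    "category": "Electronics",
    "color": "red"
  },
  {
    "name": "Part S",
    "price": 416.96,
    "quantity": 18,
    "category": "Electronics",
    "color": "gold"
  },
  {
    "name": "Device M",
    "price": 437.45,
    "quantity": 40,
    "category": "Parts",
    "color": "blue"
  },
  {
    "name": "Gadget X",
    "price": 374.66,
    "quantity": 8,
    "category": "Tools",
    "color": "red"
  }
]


Checking 9 records for duplicates:

  Row 1: Tool Q ($362.17, qty 8)
  Row 2: Gadget X ($374.66, qty 8)
  Row 3: Part S ($416.96, qty 18)
  Row 4: Device N ($293.34, qty 90)
  Row 5: Device N ($293.34, qty 90) <-- DUPLICATE
  Row 6: Tool Q ($433.19, qty 82)
  Row 7: Part S ($416.96, qty 18) <-- DUPLICATE
  Row 8: Device M ($437.45, qty 40)
  Row 9: Gadget X ($374.66, qty 8) <-- DUPLICATE

Duplicates found: 3
Unique records: 6

3 duplicates, 6 unique


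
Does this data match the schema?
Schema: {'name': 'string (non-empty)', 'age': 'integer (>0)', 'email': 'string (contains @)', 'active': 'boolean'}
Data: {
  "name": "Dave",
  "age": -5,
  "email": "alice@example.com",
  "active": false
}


Validating each field against schema:
  name: OK (non-empty string)
  age: FAIL (-5 is not > 0)
  email: OK (string with @)
  active: OK (boolean)

Result: INVALID (1 error: age)

INVALID (1 error: age)


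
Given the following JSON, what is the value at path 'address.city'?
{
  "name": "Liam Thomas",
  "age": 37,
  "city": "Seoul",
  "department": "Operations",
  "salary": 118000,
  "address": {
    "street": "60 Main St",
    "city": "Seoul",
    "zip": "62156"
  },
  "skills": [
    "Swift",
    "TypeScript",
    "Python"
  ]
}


Query: address.city
Path: address -> city
Value: Seoul

Seoul


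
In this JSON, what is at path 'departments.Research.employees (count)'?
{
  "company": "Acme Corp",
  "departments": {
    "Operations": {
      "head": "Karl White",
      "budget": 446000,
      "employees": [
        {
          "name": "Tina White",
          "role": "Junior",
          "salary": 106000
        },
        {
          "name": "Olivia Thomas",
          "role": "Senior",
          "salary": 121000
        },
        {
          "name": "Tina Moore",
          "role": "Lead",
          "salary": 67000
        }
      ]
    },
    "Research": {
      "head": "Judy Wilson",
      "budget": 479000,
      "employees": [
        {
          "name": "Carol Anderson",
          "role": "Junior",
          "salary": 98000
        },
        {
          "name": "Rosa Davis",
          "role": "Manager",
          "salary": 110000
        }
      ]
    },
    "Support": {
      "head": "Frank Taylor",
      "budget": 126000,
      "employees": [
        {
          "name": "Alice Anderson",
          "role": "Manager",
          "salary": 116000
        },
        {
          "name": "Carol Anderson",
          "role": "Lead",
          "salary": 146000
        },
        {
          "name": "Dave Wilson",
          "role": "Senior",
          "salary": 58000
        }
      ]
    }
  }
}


Path: departments.Research.employees (count)

Navigate:
  -> departments
  -> Research
  -> employees (array, length 2)

2


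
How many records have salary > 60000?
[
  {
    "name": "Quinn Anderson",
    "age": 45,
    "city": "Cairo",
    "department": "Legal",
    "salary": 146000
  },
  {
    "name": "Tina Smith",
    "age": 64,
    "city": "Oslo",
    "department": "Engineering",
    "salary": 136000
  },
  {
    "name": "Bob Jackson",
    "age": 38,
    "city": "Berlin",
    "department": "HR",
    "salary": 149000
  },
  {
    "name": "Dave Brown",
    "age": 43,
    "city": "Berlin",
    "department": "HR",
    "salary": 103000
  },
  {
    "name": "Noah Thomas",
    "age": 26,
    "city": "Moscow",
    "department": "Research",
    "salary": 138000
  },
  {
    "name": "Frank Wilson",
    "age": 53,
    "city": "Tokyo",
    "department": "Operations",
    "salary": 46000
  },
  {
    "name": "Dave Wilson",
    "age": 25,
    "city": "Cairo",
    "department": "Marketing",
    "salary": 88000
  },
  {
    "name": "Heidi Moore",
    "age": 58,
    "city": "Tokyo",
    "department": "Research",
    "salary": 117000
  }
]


Data: 8 records
Condition: salary > 60000

Checking each record:
  Quinn Anderson: 146000 MATCH
  Tina Smith: 136000 MATCH
  Bob Jackson: 149000 MATCH
  Dave Brown: 103000 MATCH
  Noah Thomas: 138000 MATCH
  Frank Wilson: 46000
  Dave Wilson: 88000 MATCH
  Heidi Moore: 117000 MATCH

Count: 7

7


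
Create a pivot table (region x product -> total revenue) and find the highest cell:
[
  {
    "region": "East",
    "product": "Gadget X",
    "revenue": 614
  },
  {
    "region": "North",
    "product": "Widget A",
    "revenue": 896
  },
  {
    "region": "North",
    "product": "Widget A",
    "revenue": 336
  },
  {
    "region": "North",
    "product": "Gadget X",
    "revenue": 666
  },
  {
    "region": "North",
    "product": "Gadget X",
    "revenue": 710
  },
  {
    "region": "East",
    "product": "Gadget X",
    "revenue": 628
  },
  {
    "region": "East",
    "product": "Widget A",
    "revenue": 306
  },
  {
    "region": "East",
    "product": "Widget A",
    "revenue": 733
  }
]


Pivot: region (rows) x product (columns) -> total revenue

     Gadget X      Widget A    
East          1242          1039  
North         1376          1232  

Highest: North / Gadget X = $1376

North / Gadget X = $1376


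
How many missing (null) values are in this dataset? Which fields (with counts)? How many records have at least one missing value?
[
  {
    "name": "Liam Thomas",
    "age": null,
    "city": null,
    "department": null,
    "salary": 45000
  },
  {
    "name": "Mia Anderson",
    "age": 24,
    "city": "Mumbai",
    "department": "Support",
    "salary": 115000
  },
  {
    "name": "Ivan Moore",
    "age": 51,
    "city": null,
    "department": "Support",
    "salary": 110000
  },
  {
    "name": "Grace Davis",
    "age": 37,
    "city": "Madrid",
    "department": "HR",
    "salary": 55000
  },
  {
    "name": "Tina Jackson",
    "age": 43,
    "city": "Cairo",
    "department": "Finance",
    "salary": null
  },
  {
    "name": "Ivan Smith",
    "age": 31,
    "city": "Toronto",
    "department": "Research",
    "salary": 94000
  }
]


Checking for missing (null) values in 6 records:

  Liam Thomas: age, city, department
  Mia Anderson: complete
  Ivan Moore: city
  Grace Davis: complete
  Tina Jackson: salary
  Ivan Smith: complete

Per field:
  name: 0 missing
  age: 1 missing
  city: 2 missing
  department: 1 missing
  salary: 1 missing

Total missing values: 5
Records with any missing: 3

5 missing values (age: 1, city: 2, department: 1, salary: 1); 3 incomplete records


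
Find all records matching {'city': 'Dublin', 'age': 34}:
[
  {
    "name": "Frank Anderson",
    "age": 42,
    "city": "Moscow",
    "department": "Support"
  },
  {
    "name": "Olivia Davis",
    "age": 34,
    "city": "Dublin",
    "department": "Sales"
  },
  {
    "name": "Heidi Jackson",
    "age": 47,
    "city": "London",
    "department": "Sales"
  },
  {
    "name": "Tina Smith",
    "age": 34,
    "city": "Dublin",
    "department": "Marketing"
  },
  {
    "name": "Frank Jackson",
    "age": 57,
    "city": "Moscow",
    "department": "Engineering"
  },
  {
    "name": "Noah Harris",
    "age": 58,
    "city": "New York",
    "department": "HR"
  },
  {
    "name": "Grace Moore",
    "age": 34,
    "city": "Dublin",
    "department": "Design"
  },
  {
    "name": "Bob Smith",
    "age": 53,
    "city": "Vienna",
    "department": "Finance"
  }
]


Search criteria: {'city': 'Dublin', 'age': 34}

Checking 8 records:
  Frank Anderson: {city: Moscow, age: 42}
  Olivia Davis: {city: Dublin, age: 34} <-- MATCH
  Heidi Jackson: {city: London, age: 47}
  Tina Smith: {city: Dublin, age: 34} <-- MATCH
  Frank Jackson: {city: Moscow, age: 57}
  Noah Harris: {city: New York, age: 58}
  Grace Moore: {city: Dublin, age: 34} <-- MATCH
  Bob Smith: {city: Vienna, age: 53}

Matches: ["Olivia Davis", "Tina Smith", "Grace Moore"]

["Olivia Davis", "Tina Smith", "Grace Moore"]


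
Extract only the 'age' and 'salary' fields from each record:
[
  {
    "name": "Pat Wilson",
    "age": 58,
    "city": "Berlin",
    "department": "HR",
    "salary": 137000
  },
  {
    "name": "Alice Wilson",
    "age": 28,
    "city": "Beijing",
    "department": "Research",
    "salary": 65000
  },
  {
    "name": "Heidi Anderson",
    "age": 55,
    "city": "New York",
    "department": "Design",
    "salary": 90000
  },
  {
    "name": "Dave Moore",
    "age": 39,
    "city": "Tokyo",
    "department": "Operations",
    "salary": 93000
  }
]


Original: 4 records with fields: name, age, city, department, salary
Keep: ['age', 'salary']
Drop: ['name', 'city', 'department']
Result: 4 records, 2 fields each

[
  {
    "age": 58,
    "salary": 137000
  },
  {
    "age": 28,
    "salary": 65000
  },
  {
    "age": 55,
    "salary": 90000
  },
  {
    "age": 39,
    "salary": 93000
  }
]


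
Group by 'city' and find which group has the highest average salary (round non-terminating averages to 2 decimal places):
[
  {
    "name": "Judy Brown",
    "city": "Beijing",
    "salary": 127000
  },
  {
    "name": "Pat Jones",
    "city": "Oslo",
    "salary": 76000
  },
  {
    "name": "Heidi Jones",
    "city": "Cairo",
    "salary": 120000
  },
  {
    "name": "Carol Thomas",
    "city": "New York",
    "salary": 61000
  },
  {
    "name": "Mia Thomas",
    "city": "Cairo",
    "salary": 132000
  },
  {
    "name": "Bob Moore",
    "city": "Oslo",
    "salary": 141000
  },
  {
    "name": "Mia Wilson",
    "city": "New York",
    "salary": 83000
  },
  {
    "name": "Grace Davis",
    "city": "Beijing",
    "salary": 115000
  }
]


Group by: city

Groups:
  Beijing: 2 people, avg salary = 242000/2 = $121000
  Cairo: 2 people, avg salary = 252000/2 = $126000
  New York: 2 people, avg salary = 144000/2 = $72000
  Oslo: 2 people, avg salary = 217000/2 = $108500

Highest average salary: Cairo ($126000)

Cairo ($126000)


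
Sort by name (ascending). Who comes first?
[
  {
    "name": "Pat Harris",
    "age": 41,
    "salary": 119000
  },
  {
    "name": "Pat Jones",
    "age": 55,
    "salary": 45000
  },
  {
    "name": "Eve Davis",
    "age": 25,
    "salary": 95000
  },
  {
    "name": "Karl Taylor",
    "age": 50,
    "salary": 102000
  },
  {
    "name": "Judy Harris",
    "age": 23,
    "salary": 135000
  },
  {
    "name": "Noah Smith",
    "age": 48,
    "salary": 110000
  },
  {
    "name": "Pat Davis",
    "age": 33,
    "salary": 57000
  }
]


Sort by: name (ascending)

Sorted order:
  1. Eve Davis (name = Eve Davis)
  2. Judy Harris (name = Judy Harris)
  3. Karl Taylor (name = Karl Taylor)
  4. Noah Smith (name = Noah Smith)
  5. Pat Davis (name = Pat Davis)
  6. Pat Harris (name = Pat Harris)
  7. Pat Jones (name = Pat Jones)

First: Eve Davis

Eve Davis


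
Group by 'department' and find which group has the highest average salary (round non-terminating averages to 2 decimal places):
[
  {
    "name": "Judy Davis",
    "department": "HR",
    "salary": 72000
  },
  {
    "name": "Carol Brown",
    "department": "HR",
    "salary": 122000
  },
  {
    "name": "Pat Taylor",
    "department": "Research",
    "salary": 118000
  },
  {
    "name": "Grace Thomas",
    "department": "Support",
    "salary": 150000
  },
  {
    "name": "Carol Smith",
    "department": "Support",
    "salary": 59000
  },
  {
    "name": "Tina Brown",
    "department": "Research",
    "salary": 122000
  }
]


Group by: department

Groups:
  HR: 2 people, avg salary = 194000/2 = $97000
  Research: 2 people, avg salary = 240000/2 = $120000
  Support: 2 people, avg salary = 209000/2 = $104500

Highest average salary: Research ($120000)

Research ($120000)


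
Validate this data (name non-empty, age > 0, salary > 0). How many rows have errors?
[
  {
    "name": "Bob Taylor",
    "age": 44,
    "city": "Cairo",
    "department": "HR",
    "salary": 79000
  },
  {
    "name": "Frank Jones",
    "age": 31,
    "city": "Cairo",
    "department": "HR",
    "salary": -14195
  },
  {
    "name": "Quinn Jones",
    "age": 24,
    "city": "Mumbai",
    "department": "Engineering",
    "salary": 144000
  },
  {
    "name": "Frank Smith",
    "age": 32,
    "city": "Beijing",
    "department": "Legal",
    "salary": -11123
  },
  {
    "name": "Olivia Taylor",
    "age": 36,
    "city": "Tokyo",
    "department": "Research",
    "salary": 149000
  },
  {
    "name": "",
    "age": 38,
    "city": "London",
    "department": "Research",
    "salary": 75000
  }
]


Validating 6 records:
Rules: name non-empty, age > 0, salary > 0

  Row 1 (Bob Taylor): OK
  Row 2 (Frank Jones): negative salary: -14195
  Row 3 (Quinn Jones): OK
  Row 4 (Frank Smith): negative salary: -11123
  Row 5 (Olivia Taylor): OK
  Row 6 (???): empty name

Total errors: 3

3 errors


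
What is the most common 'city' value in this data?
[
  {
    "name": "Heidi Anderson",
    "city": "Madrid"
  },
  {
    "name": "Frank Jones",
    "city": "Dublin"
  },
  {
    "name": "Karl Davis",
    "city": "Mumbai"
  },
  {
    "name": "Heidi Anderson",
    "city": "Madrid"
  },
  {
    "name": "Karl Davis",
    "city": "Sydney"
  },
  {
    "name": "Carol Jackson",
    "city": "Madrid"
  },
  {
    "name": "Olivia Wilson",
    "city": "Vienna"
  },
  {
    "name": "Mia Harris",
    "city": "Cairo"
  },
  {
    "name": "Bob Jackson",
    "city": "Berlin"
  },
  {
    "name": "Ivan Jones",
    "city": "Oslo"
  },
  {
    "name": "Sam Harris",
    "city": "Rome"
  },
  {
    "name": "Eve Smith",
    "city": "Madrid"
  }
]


Counting 'city' values across 12 records:

  Madrid: 4 ####
  Dublin: 1 #
  Mumbai: 1 #
  Sydney: 1 #
  Vienna: 1 #
  Cairo: 1 #
  Berlin: 1 #
  Oslo: 1 #
  Rome: 1 #

Most common: Madrid (4 times)

Madrid (4 times)


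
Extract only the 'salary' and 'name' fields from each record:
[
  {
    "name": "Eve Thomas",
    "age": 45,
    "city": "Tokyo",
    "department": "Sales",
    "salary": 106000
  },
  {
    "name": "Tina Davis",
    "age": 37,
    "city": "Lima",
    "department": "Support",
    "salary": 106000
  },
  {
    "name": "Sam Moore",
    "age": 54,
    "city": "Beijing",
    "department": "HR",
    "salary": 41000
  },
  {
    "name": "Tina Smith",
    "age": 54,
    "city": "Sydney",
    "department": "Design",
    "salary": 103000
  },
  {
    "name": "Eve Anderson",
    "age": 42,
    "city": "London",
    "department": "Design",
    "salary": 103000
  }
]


Original: 5 records with fields: name, age, city, department, salary
Keep: ['salary', 'name']
Drop: ['age', 'city', 'department']
Result: 5 records, 2 fields each

[
  {
    "salary": 106000,
    "name": "Eve Thomas"
  },
  {
    "salary": 106000,
    "name": "Tina Davis"
  },
  {
    "salary": 41000,
    "name": "Sam Moore"
  },
  {
    "salary": 103000,
    "name": "Tina Smith"
  },
  {
    "salary": 103000,
    "name": "Eve Anderson"
  }
]


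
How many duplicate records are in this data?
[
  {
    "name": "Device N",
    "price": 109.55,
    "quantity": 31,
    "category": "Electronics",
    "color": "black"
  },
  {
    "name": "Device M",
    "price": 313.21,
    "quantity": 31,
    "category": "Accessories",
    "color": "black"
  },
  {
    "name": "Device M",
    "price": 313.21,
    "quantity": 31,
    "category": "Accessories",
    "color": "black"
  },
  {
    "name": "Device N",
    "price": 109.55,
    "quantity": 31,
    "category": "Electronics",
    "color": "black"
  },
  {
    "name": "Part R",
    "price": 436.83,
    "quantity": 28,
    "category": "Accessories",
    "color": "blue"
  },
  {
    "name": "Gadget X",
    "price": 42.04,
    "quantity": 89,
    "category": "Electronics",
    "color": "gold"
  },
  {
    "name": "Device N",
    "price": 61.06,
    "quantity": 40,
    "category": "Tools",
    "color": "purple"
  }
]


Checking 7 records for duplicates:

  Row 1: Device N ($109.55, qty 31)
  Row 2: Device M ($313.21, qty 31)
  Row 3: Device M ($313.21, qty 31) <-- DUPLICATE
  Row 4: Device N ($109.55, qty 31) <-- DUPLICATE
  Row 5: Part R ($436.83, qty 28)
  Row 6: Gadget X ($42.04, qty 89)
  Row 7: Device N ($61.06, qty 40)

Duplicates found: 2
Unique records: 5

2 duplicates, 5 unique


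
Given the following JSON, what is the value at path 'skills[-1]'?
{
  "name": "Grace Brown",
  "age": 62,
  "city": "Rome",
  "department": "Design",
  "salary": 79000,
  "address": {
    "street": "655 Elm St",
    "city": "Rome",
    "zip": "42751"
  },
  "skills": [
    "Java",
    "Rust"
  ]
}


Query: skills[-1]
Path: skills -> last element
Value: Rust

Rust


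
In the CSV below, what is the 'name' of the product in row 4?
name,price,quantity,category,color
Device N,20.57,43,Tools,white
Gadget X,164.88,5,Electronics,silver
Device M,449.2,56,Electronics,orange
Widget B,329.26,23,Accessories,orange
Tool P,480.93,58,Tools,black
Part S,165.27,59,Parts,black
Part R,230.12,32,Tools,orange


Query: Row 4 ('Widget B'), column 'name'
Value: Widget B

Widget B


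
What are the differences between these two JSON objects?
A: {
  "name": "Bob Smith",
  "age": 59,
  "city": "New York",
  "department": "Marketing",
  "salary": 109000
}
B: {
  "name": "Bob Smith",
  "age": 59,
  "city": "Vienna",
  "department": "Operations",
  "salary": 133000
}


Comparing each field (in key order):
  name: same
  age: same
  city: DIFFERENT
  department: DIFFERENT
  salary: DIFFERENT
Differences:
  city: New York -> Vienna
  department: Marketing -> Operations
  salary: 109000 -> 133000

3 field(s) changed

3 changes: city, department, salary


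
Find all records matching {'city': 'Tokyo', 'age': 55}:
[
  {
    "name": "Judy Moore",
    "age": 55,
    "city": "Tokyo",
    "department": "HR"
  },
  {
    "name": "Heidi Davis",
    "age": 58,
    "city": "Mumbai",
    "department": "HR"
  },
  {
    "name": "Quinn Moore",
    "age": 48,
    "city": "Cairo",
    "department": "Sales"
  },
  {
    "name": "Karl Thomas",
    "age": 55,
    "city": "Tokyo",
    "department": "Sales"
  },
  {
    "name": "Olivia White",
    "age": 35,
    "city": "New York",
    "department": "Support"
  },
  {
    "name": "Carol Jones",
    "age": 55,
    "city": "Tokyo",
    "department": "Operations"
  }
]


Search criteria: {'city': 'Tokyo', 'age': 55}

Checking 6 records:
  Judy Moore: {city: Tokyo, age: 55} <-- MATCH
  Heidi Davis: {city: Mumbai, age: 58}
  Quinn Moore: {city: Cairo, age: 48}
  Karl Thomas: {city: Tokyo, age: 55} <-- MATCH
  Olivia White: {city: New York, age: 35}
  Carol Jones: {city: Tokyo, age: 55} <-- MATCH

Matches: ["Judy Moore", "Karl Thomas", "Carol Jones"]

["Judy Moore", "Karl Thomas", "Carol Jones"]


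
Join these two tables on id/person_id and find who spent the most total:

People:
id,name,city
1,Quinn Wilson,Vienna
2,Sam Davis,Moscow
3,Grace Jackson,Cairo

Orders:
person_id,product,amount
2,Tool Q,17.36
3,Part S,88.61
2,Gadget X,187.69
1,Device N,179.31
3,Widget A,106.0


Join on: people.id = orders.person_id

Joined rows:
  Sam Davis (Moscow) bought Tool Q for $17.36
  Grace Jackson (Cairo) bought Part S for $88.61
  Sam Davis (Moscow) bought Gadget X for $187.69
  Quinn Wilson (Vienna) bought Device N for $179.31
  Grace Jackson (Cairo) bought Widget A for $106.0

Total per person:
  Sam Davis: $205.05
  Grace Jackson: $194.61
  Quinn Wilson: $179.31

Top spender: Sam Davis ($205.05)

Sam Davis ($205.05)


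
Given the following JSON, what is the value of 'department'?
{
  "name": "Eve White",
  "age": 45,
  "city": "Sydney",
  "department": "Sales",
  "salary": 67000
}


Looking up field 'department'
Value: Sales

Sales


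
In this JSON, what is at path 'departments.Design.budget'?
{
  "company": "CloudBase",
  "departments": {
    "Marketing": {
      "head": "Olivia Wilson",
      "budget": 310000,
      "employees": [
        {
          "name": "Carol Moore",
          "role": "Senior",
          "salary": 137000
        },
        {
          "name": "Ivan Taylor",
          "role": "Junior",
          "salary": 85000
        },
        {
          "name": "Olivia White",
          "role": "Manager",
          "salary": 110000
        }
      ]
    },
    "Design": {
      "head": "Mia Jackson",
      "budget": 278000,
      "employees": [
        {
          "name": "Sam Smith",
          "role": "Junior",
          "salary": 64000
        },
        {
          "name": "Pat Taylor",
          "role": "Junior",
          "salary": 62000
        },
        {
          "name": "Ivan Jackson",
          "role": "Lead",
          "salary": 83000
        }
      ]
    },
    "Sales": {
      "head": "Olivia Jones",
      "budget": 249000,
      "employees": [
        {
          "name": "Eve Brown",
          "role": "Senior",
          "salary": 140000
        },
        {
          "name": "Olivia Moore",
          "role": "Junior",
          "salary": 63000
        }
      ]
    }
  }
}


Path: departments.Design.budget

Navigate:
  -> departments
  -> Design
  -> budget = 278000

278000


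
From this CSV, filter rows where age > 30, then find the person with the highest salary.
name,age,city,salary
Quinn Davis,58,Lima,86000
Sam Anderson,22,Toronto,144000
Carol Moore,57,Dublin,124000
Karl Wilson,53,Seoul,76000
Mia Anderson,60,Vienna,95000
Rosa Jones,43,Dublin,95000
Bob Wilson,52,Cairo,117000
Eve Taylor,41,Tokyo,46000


Filter: age > 30
Sort by: salary (descending)

Filtered records (7):
  Carol Moore, age 57, salary $124000
  Bob Wilson, age 52, salary $117000
  Mia Anderson, age 60, salary $95000
  Rosa Jones, age 43, salary $95000
  Quinn Davis, age 58, salary $86000
  Karl Wilson, age 53, salary $76000
  Eve Taylor, age 41, salary $46000

Highest salary: Carol Moore ($124000)

Carol Moore


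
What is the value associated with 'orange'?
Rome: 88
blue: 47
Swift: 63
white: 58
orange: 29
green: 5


Looking up key 'orange'
Value: 29

29


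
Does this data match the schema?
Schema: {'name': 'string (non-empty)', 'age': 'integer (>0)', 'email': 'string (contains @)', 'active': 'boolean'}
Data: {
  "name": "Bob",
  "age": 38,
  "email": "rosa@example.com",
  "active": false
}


Validating each field against schema:
  name: OK (non-empty string)
  age: OK (positive integer)
  email: OK (string with @)
  active: OK (boolean)

Result: VALID

VALID


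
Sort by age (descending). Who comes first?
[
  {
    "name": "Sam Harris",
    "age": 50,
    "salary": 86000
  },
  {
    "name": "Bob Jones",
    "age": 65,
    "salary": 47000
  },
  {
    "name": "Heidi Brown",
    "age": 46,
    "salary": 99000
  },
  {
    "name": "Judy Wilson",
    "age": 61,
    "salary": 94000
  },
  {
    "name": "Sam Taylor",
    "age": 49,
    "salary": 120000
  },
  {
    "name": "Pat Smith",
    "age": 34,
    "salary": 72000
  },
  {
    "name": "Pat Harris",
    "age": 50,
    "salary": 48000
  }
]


Sort by: age (descending)

Sorted order:
  1. Bob Jones (age = 65)
  2. Judy Wilson (age = 61)
  3. Sam Harris (age = 50)
  4. Pat Harris (age = 50)
  5. Sam Taylor (age = 49)
  6. Heidi Brown (age = 46)
  7. Pat Smith (age = 34)

First: Bob Jones

Bob Jones


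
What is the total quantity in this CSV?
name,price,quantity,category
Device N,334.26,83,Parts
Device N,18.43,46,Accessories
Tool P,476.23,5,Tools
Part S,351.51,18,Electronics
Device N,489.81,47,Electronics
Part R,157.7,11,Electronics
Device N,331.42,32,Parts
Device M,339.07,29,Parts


Computing total quantity:
Values: [83, 46, 5, 18, 47, 11, 32, 29]
Sum = 271

271


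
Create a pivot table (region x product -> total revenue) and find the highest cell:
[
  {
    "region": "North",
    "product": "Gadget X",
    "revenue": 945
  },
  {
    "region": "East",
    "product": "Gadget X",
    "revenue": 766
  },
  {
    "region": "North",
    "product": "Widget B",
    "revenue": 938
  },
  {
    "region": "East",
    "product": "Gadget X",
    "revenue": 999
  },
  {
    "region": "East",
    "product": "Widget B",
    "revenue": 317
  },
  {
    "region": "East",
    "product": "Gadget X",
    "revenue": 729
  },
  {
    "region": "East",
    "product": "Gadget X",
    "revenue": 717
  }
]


Pivot: region (rows) x product (columns) -> total revenue

     Gadget X      Widget B    
East          3211           317  
North          945           938  

Highest: East / Gadget X = $3211

East / Gadget X = $3211


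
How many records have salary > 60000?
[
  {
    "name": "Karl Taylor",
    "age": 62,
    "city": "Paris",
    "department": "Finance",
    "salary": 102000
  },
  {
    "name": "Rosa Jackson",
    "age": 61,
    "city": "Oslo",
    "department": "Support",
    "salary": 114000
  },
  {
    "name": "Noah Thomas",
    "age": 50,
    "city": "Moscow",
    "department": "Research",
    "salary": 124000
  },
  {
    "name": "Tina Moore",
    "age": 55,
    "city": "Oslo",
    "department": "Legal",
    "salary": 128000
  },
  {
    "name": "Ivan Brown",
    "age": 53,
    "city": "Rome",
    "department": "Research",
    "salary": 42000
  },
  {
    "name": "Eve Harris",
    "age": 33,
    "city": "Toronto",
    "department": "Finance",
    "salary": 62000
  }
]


Data: 6 records
Condition: salary > 60000

Checking each record:
  Karl Taylor: 102000 MATCH
  Rosa Jackson: 114000 MATCH
  Noah Thomas: 124000 MATCH
  Tina Moore: 128000 MATCH
  Ivan Brown: 42000
  Eve Harris: 62000 MATCH

Count: 5

5


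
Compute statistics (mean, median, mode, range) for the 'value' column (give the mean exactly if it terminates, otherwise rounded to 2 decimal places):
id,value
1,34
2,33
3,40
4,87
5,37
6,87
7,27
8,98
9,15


Data: [34, 33, 40, 87, 37, 87, 27, 98, 15]
Count: 9
Sum: 458
Mean: 458/9 ≈ 50.89 (rounded to 2 decimal places)
Sorted: [15, 27, 33, 34, 37, 40, 87, 87, 98]
Median: 37.0
Mode: 87 (2 times)
Range: 98 - 15 = 83
Min: 15, Max: 98

mean≈50.89, median=37.0, mode=87, range=83


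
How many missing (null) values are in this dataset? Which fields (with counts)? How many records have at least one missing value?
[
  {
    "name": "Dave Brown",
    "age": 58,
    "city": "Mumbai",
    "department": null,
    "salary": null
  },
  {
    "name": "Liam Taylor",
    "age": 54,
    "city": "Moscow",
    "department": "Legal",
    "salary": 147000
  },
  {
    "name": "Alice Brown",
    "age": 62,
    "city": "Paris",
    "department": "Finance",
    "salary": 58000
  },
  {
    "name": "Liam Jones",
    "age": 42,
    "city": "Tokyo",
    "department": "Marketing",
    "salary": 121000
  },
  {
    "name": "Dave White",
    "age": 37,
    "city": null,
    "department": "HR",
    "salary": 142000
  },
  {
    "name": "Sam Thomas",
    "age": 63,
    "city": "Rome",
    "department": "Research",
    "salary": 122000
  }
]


Checking for missing (null) values in 6 records:

  Dave Brown: department, salary
  Liam Taylor: complete
  Alice Brown: complete
  Liam Jones: complete
  Dave White: city
  Sam Thomas: complete

Per field:
  name: 0 missing
  age: 0 missing
  city: 1 missing
  department: 1 missing
  salary: 1 missing

Total missing values: 3
Records with any missing: 2

3 missing values (city: 1, department: 1, salary: 1); 2 incomplete records


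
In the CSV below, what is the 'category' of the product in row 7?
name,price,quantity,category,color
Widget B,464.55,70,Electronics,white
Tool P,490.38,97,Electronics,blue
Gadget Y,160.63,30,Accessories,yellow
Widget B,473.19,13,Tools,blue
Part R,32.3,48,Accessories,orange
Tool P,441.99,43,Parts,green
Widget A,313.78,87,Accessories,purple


Query: Row 7 ('Widget A'), column 'category'
Value: Accessories

Accessories


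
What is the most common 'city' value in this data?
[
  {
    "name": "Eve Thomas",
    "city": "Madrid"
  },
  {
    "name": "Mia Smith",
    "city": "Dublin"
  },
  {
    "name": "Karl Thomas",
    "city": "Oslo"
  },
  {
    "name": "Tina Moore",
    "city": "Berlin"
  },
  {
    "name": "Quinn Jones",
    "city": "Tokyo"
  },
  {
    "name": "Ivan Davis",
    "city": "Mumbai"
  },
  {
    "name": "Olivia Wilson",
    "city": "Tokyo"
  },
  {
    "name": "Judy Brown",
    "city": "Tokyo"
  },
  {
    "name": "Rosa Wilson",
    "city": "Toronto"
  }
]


Counting 'city' values across 9 records:

  Tokyo: 3 ###
  Madrid: 1 #
  Dublin: 1 #
  Oslo: 1 #
  Berlin: 1 #
  Mumbai: 1 #
  Toronto: 1 #

Most common: Tokyo (3 times)

Tokyo (3 times)


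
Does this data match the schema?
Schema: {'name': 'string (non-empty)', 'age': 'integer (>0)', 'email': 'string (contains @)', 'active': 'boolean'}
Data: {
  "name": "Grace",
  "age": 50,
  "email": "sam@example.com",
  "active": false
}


Validating each field against schema:
  name: OK (non-empty string)
  age: OK (positive integer)
  email: OK (string with @)
  active: OK (boolean)

Result: VALID

VALID


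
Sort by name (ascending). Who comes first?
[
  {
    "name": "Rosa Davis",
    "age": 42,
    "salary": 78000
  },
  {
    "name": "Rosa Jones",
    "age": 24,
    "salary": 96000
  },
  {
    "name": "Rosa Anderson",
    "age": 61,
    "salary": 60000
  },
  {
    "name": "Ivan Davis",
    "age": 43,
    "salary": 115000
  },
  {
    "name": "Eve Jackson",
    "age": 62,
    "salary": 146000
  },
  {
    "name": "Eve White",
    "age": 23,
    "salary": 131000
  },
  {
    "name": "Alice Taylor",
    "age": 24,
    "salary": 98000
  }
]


Sort by: name (ascending)

Sorted order:
  1. Alice Taylor (name = Alice Taylor)
  2. Eve Jackson (name = Eve Jackson)
  3. Eve White (name = Eve White)
  4. Ivan Davis (name = Ivan Davis)
  5. Rosa Anderson (name = Rosa Anderson)
  6. Rosa Davis (name = Rosa Davis)
  7. Rosa Jones (name = Rosa Jones)

First: Alice Taylor

Alice Taylor


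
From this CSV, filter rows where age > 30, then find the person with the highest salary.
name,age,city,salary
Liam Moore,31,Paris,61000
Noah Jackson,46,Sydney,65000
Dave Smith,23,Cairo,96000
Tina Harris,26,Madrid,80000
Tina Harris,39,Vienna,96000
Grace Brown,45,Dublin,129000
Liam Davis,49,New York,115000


Filter: age > 30
Sort by: salary (descending)

Filtered records (5):
  Grace Brown, age 45, salary $129000
  Liam Davis, age 49, salary $115000
  Tina Harris, age 39, salary $96000
  Noah Jackson, age 46, salary $65000
  Liam Moore, age 31, salary $61000

Highest salary: Grace Brown ($129000)

Grace Brown


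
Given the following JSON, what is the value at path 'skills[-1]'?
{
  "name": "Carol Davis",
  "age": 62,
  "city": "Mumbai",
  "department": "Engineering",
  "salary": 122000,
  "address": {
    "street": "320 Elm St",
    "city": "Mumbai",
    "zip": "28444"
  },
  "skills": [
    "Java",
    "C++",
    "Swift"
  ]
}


Query: skills[-1]
Path: skills -> last element
Value: Swift

Swift


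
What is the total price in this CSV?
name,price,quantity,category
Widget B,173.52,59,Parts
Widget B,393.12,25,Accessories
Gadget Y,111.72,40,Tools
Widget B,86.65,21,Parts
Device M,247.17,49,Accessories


Computing total price:
Values: [173.52, 393.12, 111.72, 86.65, 247.17]
Sum = 1012.18

1012.18


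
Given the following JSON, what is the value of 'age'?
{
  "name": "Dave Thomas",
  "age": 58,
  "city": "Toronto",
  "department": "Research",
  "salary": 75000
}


Looking up field 'age'
Value: 58

58


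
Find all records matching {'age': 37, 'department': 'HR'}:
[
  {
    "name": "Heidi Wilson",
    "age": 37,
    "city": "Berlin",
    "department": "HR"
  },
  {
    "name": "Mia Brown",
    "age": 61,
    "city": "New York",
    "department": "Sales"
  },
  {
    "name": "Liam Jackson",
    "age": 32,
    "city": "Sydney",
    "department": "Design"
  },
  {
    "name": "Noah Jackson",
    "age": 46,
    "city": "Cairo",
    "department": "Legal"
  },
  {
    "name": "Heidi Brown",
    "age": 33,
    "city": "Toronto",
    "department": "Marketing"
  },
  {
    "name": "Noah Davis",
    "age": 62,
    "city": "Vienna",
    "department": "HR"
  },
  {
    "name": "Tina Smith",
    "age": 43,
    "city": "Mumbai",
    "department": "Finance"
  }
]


Search criteria: {'age': 37, 'department': 'HR'}

Checking 7 records:
  Heidi Wilson: {age: 37, department: HR} <-- MATCH
  Mia Brown: {age: 61, department: Sales}
  Liam Jackson: {age: 32, department: Design}
  Noah Jackson: {age: 46, department: Legal}
  Heidi Brown: {age: 33, department: Marketing}
  Noah Davis: {age: 62, department: HR}
  Tina Smith: {age: 43, department: Finance}

Matches: ["Heidi Wilson"]

["Heidi Wilson"]


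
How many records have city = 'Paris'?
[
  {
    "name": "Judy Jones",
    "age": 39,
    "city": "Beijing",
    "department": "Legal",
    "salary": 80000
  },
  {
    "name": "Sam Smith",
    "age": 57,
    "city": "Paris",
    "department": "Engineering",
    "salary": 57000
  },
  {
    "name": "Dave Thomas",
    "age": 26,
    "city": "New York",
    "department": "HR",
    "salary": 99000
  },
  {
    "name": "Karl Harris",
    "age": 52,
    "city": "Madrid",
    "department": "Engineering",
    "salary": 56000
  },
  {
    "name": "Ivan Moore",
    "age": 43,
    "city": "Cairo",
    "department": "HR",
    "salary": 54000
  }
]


Data: 5 records
Condition: city = 'Paris'

Checking each record:
  Judy Jones: Beijing
  Sam Smith: Paris MATCH
  Dave Thomas: New York
  Karl Harris: Madrid
  Ivan Moore: Cairo

Count: 1

1


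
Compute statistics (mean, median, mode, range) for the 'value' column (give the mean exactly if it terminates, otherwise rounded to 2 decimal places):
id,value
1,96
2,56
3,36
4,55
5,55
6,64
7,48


Data: [96, 56, 36, 55, 55, 64, 48]
Count: 7
Sum: 410
Mean: 410/7 ≈ 58.57 (rounded to 2 decimal places)
Sorted: [36, 48, 55, 55, 56, 64, 96]
Median: 55.0
Mode: 55 (2 times)
Range: 96 - 36 = 60
Min: 36, Max: 96

mean≈58.57, median=55.0, mode=55, range=60


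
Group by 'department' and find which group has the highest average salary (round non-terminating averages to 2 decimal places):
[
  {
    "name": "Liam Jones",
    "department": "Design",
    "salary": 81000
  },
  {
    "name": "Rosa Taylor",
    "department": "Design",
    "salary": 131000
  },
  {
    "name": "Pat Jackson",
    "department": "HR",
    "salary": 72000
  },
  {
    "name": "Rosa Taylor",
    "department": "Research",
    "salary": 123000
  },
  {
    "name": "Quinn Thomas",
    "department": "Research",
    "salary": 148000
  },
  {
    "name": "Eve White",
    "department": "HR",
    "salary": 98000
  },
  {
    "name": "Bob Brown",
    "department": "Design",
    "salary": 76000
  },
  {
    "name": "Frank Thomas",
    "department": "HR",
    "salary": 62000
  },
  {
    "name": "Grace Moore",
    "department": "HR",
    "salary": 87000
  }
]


Group by: department

Groups:
  Design: 3 people, avg salary = 288000/3 = $96000
  HR: 4 people, avg salary = 319000/4 = $79750
  Research: 2 people, avg salary = 271000/2 = $135500

Highest average salary: Research ($135500)

Research ($135500)
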